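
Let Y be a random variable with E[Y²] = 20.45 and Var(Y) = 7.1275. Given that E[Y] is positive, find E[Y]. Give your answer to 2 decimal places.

3.65

(E[Y])² = E[Y²] − Var(Y) = 20.45 − 7.1275 = 13.3225
E[Y] = √13.3225 = 3.65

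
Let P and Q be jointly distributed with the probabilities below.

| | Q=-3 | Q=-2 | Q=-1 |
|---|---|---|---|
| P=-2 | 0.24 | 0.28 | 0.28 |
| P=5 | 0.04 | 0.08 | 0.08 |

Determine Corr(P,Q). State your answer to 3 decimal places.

E[P] = -0.6,  E[Q] = -1.92
E[PQ] = 1.32
Cov(P,Q) = E[PQ] − E[P]E[Q] = 1.32 − (-0.6)(-1.92) = 0.168
V(P) = 7.84,  V(Q) = 0.6336
ρ = 0.168 / √(7.84·0.6336) ≈ 0.075

0.075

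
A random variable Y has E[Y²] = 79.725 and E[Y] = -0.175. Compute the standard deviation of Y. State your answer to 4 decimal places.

V(Y) = 79.725 − (-0.175)² = 79.694375
SD(Y) = √79.694375 ≈ 8.9272

8.9272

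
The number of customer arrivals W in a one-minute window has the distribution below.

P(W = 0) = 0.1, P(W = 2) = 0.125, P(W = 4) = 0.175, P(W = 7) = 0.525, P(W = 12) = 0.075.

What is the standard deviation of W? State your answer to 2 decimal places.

3.05

E[W] = (0)(0.1) + (2)(0.125) + (4)(0.175) + (7)(0.525) + (12)(0.075) = 5.525
E[W²] = (0)²(0.1) + (2)²(0.125) + (4)²(0.175) + (7)²(0.525) + (12)²(0.075) = 39.825
Var(W) = E[W²] − (E[W])² = 39.825 − (5.525)² = 9.299375
SD(W) = √9.299375 ≈ 3.05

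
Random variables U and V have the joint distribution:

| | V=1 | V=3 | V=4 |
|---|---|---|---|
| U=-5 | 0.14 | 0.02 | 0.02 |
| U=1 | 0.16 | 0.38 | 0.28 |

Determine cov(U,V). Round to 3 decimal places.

E[U] = -0.08,  E[V] = 2.7
E[UV] = 1.02
cov(U,V) = E[UV] − E[U]E[V] = 1.02 − (-0.08)(2.7) = 1.236

1.236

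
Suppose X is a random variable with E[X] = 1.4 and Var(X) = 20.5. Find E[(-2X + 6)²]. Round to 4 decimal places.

92.2400

E[-2X + 6] = -2·1.4 + 6 = 3.2
Var(-2X + 6) = (-2)²·20.5 = 82
E[(-2X + 6)²] = Var((-2X + 6)) + (E[(-2X + 6)])² = 82 + (3.2)² = 92.24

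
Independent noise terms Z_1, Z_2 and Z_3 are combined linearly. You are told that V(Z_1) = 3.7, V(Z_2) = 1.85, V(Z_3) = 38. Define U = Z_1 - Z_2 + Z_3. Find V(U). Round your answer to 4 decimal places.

By independence, V(U) = (1)²V(Z_1) + (-1)²V(Z_2) + (1)²V(Z_3)
= (1)²·3.7 + (-1)²·1.85 + (1)²·38 = 43.55

43.5500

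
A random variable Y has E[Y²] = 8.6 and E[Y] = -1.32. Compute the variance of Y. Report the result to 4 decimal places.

V(Y) = 8.6 − (-1.32)² = 6.8576

6.8576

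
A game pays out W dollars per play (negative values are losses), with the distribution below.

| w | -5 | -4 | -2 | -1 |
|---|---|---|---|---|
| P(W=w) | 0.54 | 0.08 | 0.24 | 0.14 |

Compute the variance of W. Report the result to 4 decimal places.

E[W] = (-5)(0.54) + (-4)(0.08) + (-2)(0.24) + (-1)(0.14) = -3.64
E[W²] = (-5)²(0.54) + (-4)²(0.08) + (-2)²(0.24) + (-1)²(0.14) = 15.88
Var(W) = E[W²] − (E[W])² = 15.88 − (-3.64)² = 2.6304

2.6304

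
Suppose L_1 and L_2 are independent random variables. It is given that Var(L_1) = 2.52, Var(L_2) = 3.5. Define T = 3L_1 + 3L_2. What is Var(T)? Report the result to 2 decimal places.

By independence, Var(T) = (3)²Var(L_1) + (3)²Var(L_2)
= (3)²·2.52 + (3)²·3.5 = 54.18

54.18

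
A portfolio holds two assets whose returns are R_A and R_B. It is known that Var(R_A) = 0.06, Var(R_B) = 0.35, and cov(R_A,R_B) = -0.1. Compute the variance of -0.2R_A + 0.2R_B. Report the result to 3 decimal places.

Var(-0.2R_A + 0.2R_B) = (-0.2)²·Var(R_A) + (0.2)²·Var(R_B) + 2·(-0.2)·(0.2)·cov(R_A,R_B)
= 0.04·0.06 + 0.04·0.35 + -0.08·-0.1 = 0.0244

0.024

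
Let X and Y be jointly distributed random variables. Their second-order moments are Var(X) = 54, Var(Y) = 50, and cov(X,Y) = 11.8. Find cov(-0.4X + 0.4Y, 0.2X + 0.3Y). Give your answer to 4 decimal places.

1.2080

cov(-0.4X + 0.4Y, 0.2X + 0.3Y) = (-0.4)(0.2)Var(X) + (0.4)(0.3)Var(Y) + [(-0.4)(0.3) + (0.4)(0.2)]cov(X,Y)
= -0.08·54 + 0.12·50 + -0.04·11.8 = 1.208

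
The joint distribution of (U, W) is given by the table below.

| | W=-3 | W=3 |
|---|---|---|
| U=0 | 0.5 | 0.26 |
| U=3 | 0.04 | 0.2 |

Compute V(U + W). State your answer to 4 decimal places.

E[U] = 0.72,  E[W] = -0.24,  E[UW] = 1.44
V(U) = 2.16 − (0.72)² = 1.6416;  V(W) = 9 − (-0.24)² = 8.9424
cov(U,W) = 1.44 − (0.72)(-0.24) = 1.6128
V(U + W) = (1)²·1.6416 + (1)²·8.9424 + 2·(1)·(1)·1.6128 = 13.8096

13.8096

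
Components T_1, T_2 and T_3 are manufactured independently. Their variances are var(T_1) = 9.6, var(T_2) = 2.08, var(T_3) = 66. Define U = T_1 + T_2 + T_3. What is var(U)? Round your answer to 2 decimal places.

By independence, var(U) = (1)²var(T_1) + (1)²var(T_2) + (1)²var(T_3)
= (1)²·9.6 + (1)²·2.08 + (1)²·66 = 77.68

77.68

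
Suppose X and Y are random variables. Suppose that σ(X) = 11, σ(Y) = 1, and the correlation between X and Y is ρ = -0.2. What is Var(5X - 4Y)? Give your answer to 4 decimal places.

3129.0000

Var(X) = (11)² = 121;  Var(Y) = (1)² = 1
Cov(X,Y) = ρ·σ(X)·σ(Y) = -0.2·11·1 = -2.2
Var(5X - 4Y) = (5)²·Var(X) + (-4)²·Var(Y) + 2·(5)·(-4)·Cov(X,Y)
= 25·121 + 16·1 + -40·-2.2 = 3129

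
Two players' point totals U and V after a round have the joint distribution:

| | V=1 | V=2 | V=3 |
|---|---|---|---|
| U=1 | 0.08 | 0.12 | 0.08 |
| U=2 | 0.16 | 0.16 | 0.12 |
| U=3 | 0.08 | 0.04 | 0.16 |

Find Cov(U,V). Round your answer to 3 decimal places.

E[U] = 2,  E[V] = 2.04
E[UV] = 4.16
Cov(U,V) = E[UV] − E[U]E[V] = 4.16 − (2)(2.04) = 0.08

0.080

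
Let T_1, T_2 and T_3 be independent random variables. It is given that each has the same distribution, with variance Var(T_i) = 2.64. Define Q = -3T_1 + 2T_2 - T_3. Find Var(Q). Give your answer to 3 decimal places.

36.960

By independence, Var(Q) = (-3)²Var(T_1) + (2)²Var(T_2) + (-1)²Var(T_3)
= (-3)²·2.64 + (2)²·2.64 + (-1)²·2.64 = 36.96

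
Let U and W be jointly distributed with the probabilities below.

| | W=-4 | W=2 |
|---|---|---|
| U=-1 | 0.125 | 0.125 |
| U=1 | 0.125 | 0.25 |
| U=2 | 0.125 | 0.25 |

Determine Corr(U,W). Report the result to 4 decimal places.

0.1384

E[U] = 0.875,  E[W] = -0.25
E[UW] = 0.25
Cov(U,W) = E[UW] − E[U]E[W] = 0.25 − (0.875)(-0.25) = 0.46875
var(U) = 1.359375,  var(W) = 8.4375
ρ = 0.46875 / √(1.359375·8.4375) ≈ 0.1384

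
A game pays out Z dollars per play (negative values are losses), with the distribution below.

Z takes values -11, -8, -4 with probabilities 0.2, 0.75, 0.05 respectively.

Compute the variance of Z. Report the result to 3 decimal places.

2.440

E[Z] = (-11)(0.2) + (-8)(0.75) + (-4)(0.05) = -8.4
E[Z²] = (-11)²(0.2) + (-8)²(0.75) + (-4)²(0.05) = 73
var(Z) = E[Z²] − (E[Z])² = 73 − (-8.4)² = 2.44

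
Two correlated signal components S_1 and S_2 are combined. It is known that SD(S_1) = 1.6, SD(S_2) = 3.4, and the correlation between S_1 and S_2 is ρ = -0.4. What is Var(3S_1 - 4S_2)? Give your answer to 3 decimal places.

Var(S_1) = (1.6)² = 2.56;  Var(S_2) = (3.4)² = 11.56
Cov(S_1,S_2) = ρ·SD(S_1)·SD(S_2) = -0.4·1.6·3.4 = -2.176
Var(3S_1 - 4S_2) = (3)²·Var(S_1) + (-4)²·Var(S_2) + 2·(3)·(-4)·Cov(S_1,S_2)
= 9·2.56 + 16·11.56 + -24·-2.176 = 260.224

260.224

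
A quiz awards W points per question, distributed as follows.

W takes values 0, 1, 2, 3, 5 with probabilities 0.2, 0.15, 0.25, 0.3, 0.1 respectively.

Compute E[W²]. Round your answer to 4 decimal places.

E[W²] = (0)²(0.2) + (1)²(0.15) + (2)²(0.25) + (3)²(0.3) + (5)²(0.1) = 6.35

6.3500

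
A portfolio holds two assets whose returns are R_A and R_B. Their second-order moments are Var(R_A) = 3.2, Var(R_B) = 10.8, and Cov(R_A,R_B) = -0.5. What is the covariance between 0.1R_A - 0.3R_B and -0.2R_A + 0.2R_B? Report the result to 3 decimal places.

-0.752

Cov(0.1R_A - 0.3R_B, -0.2R_A + 0.2R_B) = (0.1)(-0.2)Var(R_A) + (-0.3)(0.2)Var(R_B) + [(0.1)(0.2) + (-0.3)(-0.2)]Cov(R_A,R_B)
= -0.02·3.2 + -0.06·10.8 + 0.08·-0.5 = -0.752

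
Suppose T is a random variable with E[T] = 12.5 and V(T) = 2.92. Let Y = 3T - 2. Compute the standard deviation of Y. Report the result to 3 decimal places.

V(3T - 2) = (3)²·2.92 = 26.28
SD(Y) = √26.28 ≈ 5.126

5.126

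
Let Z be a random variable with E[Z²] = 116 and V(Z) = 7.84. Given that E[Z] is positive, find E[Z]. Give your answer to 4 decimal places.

(E[Z])² = E[Z²] − V(Z) = 116 − 7.84 = 108.16
E[Z] = √108.16 = 10.4

10.4000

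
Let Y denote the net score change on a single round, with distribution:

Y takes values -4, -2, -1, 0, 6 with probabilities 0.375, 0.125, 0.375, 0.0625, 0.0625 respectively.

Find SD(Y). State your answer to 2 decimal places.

2.46

E[Y] = (-4)(0.375) + (-2)(0.125) + (-1)(0.375) + (0)(0.0625) + (6)(0.0625) = -1.75
E[Y²] = (-4)²(0.375) + (-2)²(0.125) + (-1)²(0.375) + (0)²(0.0625) + (6)²(0.0625) = 9.125
Var(Y) = E[Y²] − (E[Y])² = 9.125 − (-1.75)² = 6.0625
SD(Y) = √6.0625 ≈ 2.46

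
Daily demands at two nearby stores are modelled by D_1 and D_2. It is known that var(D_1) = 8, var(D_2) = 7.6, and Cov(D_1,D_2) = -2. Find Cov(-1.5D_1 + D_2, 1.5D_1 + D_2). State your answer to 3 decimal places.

-10.400

Cov(-1.5D_1 + D_2, 1.5D_1 + D_2) = (-1.5)(1.5)var(D_1) + (1)(1)var(D_2) + [(-1.5)(1) + (1)(1.5)]Cov(D_1,D_2)
= -2.25·8 + 1·7.6 + 0·-2 = -10.4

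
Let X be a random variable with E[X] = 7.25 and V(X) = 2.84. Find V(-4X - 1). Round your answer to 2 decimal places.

45.44

V(-4X - 1) = (-4)²·V(X) = 16·2.84 = 45.44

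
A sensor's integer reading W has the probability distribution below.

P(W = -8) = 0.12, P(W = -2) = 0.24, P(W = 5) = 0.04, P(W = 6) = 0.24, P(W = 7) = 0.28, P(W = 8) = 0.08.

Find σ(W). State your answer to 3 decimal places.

5.411

E[W] = (-8)(0.12) + (-2)(0.24) + (5)(0.04) + (6)(0.24) + (7)(0.28) + (8)(0.08) = 2.8
E[W²] = (-8)²(0.12) + (-2)²(0.24) + (5)²(0.04) + (6)²(0.24) + (7)²(0.28) + (8)²(0.08) = 37.12
var(W) = E[W²] − (E[W])² = 37.12 − (2.8)² = 29.28
σ(W) = √29.28 ≈ 5.411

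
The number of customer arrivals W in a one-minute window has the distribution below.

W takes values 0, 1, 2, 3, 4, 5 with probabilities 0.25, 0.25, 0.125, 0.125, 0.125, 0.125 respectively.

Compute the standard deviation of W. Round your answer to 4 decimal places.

E[W] = (0)(0.25) + (1)(0.25) + (2)(0.125) + (3)(0.125) + (4)(0.125) + (5)(0.125) = 2
E[W²] = (0)²(0.25) + (1)²(0.25) + (2)²(0.125) + (3)²(0.125) + (4)²(0.125) + (5)²(0.125) = 7
V(W) = E[W²] − (E[W])² = 7 − (2)² = 3
SD(W) = √3 ≈ 1.7321

1.7321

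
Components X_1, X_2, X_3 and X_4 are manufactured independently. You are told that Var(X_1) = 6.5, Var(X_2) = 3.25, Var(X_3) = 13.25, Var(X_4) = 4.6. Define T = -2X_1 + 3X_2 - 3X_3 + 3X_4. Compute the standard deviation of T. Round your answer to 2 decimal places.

14.69

By independence, Var(T) = (-2)²Var(X_1) + (3)²Var(X_2) + (-3)²Var(X_3) + (3)²Var(X_4)
= (-2)²·6.5 + (3)²·3.25 + (-3)²·13.25 + (3)²·4.6 = 215.9
sd(T) = √215.9 ≈ 14.69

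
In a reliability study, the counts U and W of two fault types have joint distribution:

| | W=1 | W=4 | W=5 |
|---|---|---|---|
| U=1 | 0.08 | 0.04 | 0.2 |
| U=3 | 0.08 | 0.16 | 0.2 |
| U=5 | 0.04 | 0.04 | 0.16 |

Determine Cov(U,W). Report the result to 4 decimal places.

0.1536

E[U] = 2.84,  E[W] = 3.96
E[UW] = 11.4
Cov(U,W) = E[UW] − E[U]E[W] = 11.4 − (2.84)(3.96) = 0.1536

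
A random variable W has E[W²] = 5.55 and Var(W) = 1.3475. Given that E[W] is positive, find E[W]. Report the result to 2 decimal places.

(E[W])² = E[W²] − Var(W) = 5.55 − 1.3475 = 4.2025
E[W] = √4.2025 = 2.05

2.05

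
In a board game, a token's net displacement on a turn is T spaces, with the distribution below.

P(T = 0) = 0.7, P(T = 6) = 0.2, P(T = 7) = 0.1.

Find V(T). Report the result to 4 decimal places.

8.4900

E[T] = (0)(0.7) + (6)(0.2) + (7)(0.1) = 1.9
E[T²] = (0)²(0.7) + (6)²(0.2) + (7)²(0.1) = 12.1
V(T) = E[T²] − (E[T])² = 12.1 − (1.9)² = 8.49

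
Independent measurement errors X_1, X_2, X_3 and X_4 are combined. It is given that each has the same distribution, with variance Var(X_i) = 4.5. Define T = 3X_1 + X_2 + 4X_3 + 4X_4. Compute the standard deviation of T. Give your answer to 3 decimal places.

13.748

By independence, Var(T) = (3)²Var(X_1) + (1)²Var(X_2) + (4)²Var(X_3) + (4)²Var(X_4)
= (3)²·4.5 + (1)²·4.5 + (4)²·4.5 + (4)²·4.5 = 189
σ(T) = √189 ≈ 13.748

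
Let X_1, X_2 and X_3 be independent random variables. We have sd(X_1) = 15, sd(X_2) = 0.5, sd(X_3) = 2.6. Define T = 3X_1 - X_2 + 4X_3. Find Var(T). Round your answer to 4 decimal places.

2133.4100

Var(X_1) = 225, Var(X_2) = 0.25, Var(X_3) = 6.76
By independence, Var(T) = (3)²Var(X_1) + (-1)²Var(X_2) + (4)²Var(X_3)
= (3)²·225 + (-1)²·0.25 + (4)²·6.76 = 2133.41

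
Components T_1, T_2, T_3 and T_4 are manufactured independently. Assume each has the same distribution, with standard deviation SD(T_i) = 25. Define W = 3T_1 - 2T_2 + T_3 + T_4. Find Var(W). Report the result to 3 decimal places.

9375.000

Var(T_i) = (25)² = 625
By independence, Var(W) = (3)²Var(T_1) + (-2)²Var(T_2) + (1)²Var(T_3) + (1)²Var(T_4)
= (3)²·625 + (-2)²·625 + (1)²·625 + (1)²·625 = 9375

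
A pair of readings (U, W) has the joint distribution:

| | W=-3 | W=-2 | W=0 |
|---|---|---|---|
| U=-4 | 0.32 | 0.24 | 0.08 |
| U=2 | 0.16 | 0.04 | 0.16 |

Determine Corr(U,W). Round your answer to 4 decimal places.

0.2778

E[U] = -1.84,  E[W] = -2
E[UW] = 4.64
Cov(U,W) = E[UW] − E[U]E[W] = 4.64 − (-1.84)(-2) = 0.96
Var(U) = 8.2944,  Var(W) = 1.44
ρ = 0.96 / √(8.2944·1.44) ≈ 0.2778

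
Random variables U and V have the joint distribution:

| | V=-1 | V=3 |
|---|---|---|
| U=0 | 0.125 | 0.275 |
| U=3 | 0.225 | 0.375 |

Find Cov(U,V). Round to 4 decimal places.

E[U] = 1.8,  E[V] = 1.6
E[UV] = 2.7
Cov(U,V) = E[UV] − E[U]E[V] = 2.7 − (1.8)(1.6) = -0.18

-0.1800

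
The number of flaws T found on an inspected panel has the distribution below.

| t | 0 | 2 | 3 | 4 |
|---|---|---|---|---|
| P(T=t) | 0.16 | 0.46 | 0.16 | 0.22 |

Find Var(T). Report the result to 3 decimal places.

1.602

E[T] = (0)(0.16) + (2)(0.46) + (3)(0.16) + (4)(0.22) = 2.28
E[T²] = (0)²(0.16) + (2)²(0.46) + (3)²(0.16) + (4)²(0.22) = 6.8
Var(T) = E[T²] − (E[T])² = 6.8 − (2.28)² = 1.6016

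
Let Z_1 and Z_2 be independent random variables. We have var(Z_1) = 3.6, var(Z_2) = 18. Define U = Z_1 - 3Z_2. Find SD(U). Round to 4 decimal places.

By independence, var(U) = (1)²var(Z_1) + (-3)²var(Z_2)
= (1)²·3.6 + (-3)²·18 = 165.6
SD(U) = √165.6 ≈ 12.8686

12.8686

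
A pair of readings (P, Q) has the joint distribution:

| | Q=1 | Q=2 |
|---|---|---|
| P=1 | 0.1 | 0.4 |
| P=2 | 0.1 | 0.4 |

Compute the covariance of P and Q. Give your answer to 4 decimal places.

0.0000

E[P] = 1.5,  E[Q] = 1.8
E[PQ] = 2.7
Cov(P,Q) = E[PQ] − E[P]E[Q] = 2.7 − (1.5)(1.8) = 0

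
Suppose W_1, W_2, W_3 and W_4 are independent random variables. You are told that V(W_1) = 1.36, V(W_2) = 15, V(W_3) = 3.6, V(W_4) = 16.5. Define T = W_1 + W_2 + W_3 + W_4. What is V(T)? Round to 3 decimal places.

By independence, V(T) = (1)²V(W_1) + (1)²V(W_2) + (1)²V(W_3) + (1)²V(W_4)
= (1)²·1.36 + (1)²·15 + (1)²·3.6 + (1)²·16.5 = 36.46

36.460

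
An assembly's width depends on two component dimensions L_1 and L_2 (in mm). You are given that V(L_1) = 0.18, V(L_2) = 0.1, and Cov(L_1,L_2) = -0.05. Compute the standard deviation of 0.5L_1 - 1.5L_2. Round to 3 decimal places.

0.587

V(0.5L_1 - 1.5L_2) = (0.5)²·V(L_1) + (-1.5)²·V(L_2) + 2·(0.5)·(-1.5)·Cov(L_1,L_2)
= 0.25·0.18 + 2.25·0.1 + -1.5·-0.05 = 0.345
sd(0.5L_1 - 1.5L_2) = √0.345 ≈ 0.587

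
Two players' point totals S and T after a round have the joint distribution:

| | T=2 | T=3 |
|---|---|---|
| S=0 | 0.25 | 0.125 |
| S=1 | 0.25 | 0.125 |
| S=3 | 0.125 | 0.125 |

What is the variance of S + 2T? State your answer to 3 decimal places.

E[S] = 1.125,  E[T] = 2.375,  E[ST] = 2.75
Var(S) = 2.625 − (1.125)² = 1.359375;  Var(T) = 5.875 − (2.375)² = 0.234375
Cov(S,T) = 2.75 − (1.125)(2.375) = 0.078125
Var(S + 2T) = (1)²·1.359375 + (2)²·0.234375 + 2·(1)·(2)·0.078125 = 2.609375

2.609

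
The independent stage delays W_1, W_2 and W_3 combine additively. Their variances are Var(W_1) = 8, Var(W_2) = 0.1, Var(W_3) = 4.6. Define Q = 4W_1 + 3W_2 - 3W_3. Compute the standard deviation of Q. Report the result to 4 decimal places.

By independence, Var(Q) = (4)²Var(W_1) + (3)²Var(W_2) + (-3)²Var(W_3)
= (4)²·8 + (3)²·0.1 + (-3)²·4.6 = 170.3
SD(Q) = √170.3 ≈ 13.0499

13.0499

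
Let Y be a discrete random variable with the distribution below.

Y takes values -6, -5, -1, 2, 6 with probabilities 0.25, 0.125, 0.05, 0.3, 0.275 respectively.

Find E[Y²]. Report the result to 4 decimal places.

E[Y²] = (-6)²(0.25) + (-5)²(0.125) + (-1)²(0.05) + (2)²(0.3) + (6)²(0.275) = 23.275

23.2750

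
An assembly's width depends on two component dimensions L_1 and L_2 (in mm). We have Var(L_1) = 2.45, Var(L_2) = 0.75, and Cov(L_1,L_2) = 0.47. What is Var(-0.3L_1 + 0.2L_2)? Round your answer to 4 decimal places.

Var(-0.3L_1 + 0.2L_2) = (-0.3)²·Var(L_1) + (0.2)²·Var(L_2) + 2·(-0.3)·(0.2)·Cov(L_1,L_2)
= 0.09·2.45 + 0.04·0.75 + -0.12·0.47 = 0.1941

0.1941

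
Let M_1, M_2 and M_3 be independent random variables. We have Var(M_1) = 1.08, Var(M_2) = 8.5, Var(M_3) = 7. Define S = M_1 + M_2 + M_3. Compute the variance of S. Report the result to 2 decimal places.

By independence, Var(S) = (1)²Var(M_1) + (1)²Var(M_2) + (1)²Var(M_3)
= (1)²·1.08 + (1)²·8.5 + (1)²·7 = 16.58

16.58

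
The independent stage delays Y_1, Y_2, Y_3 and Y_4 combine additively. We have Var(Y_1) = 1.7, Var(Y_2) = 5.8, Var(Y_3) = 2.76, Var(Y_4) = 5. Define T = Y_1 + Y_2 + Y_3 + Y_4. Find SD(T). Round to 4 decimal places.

3.9064

By independence, Var(T) = (1)²Var(Y_1) + (1)²Var(Y_2) + (1)²Var(Y_3) + (1)²Var(Y_4)
= (1)²·1.7 + (1)²·5.8 + (1)²·2.76 + (1)²·5 = 15.26
SD(T) = √15.26 ≈ 3.9064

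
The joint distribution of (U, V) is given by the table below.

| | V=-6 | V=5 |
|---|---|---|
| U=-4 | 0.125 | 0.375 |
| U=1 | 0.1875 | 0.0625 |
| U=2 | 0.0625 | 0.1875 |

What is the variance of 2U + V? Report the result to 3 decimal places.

46.734

E[U] = -1.25,  E[V] = 0.875,  E[UV] = -4.1875
Var(U) = 9.25 − (-1.25)² = 7.6875;  Var(V) = 29.125 − (0.875)² = 28.359375
Cov(U,V) = -4.1875 − (-1.25)(0.875) = -3.09375
Var(2U + V) = (2)²·7.6875 + (1)²·28.359375 + 2·(2)·(1)·-3.09375 = 46.734375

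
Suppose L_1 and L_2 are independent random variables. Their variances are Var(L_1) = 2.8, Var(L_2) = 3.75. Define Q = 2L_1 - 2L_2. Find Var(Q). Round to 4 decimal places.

26.2000

By independence, Var(Q) = (2)²Var(L_1) + (-2)²Var(L_2)
= (2)²·2.8 + (-2)²·3.75 = 26.2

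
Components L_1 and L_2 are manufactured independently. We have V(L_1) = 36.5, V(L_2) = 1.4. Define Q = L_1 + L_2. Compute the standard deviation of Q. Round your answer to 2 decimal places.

By independence, V(Q) = (1)²V(L_1) + (1)²V(L_2)
= (1)²·36.5 + (1)²·1.4 = 37.9
SD(Q) = √37.9 ≈ 6.16

6.16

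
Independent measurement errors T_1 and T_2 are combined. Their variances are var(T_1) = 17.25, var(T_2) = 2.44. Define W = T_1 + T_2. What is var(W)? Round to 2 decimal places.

By independence, var(W) = (1)²var(T_1) + (1)²var(T_2)
= (1)²·17.25 + (1)²·2.44 = 19.69

19.69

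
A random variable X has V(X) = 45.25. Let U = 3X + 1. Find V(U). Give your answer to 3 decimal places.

V(3X + 1) = (3)²·V(X) = 9·45.25 = 407.25

407.250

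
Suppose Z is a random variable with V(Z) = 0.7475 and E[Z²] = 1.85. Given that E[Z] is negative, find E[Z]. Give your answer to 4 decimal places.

-1.0500

(E[Z])² = E[Z²] − V(Z) = 1.85 − 0.7475 = 1.1025
E[Z] = −√1.1025 = -1.05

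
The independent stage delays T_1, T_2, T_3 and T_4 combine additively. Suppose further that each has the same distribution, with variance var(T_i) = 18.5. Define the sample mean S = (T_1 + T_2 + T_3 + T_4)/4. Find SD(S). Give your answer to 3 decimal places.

2.151

By independence, var(S) = (0.25)²var(T_1) + (0.25)²var(T_2) + (0.25)²var(T_3) + (0.25)²var(T_4)
= (0.25)²·18.5 + (0.25)²·18.5 + (0.25)²·18.5 + (0.25)²·18.5 = 4.625
SD(S) = √4.625 ≈ 2.151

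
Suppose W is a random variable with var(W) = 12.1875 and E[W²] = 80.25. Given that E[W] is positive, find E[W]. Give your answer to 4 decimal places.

(E[W])² = E[W²] − var(W) = 80.25 − 12.1875 = 68.0625
E[W] = √68.0625 = 8.25

8.2500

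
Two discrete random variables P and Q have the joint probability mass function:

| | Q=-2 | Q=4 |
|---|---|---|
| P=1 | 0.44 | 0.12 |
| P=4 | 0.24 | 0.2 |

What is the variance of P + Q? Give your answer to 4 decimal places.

E[P] = 2.32,  E[Q] = -0.08,  E[PQ] = 0.88
Var(P) = 7.6 − (2.32)² = 2.2176;  Var(Q) = 7.84 − (-0.08)² = 7.8336
Cov(P,Q) = 0.88 − (2.32)(-0.08) = 1.0656
Var(P + Q) = (1)²·2.2176 + (1)²·7.8336 + 2·(1)·(1)·1.0656 = 12.1824

12.1824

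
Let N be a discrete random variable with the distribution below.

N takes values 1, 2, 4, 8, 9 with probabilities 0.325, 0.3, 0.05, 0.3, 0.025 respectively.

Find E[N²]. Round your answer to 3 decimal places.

E[N²] = (1)²(0.325) + (2)²(0.3) + (4)²(0.05) + (8)²(0.3) + (9)²(0.025) = 23.55

23.550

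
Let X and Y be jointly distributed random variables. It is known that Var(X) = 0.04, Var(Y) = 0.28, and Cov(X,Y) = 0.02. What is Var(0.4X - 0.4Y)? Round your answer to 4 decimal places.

0.0448

Var(0.4X - 0.4Y) = (0.4)²·Var(X) + (-0.4)²·Var(Y) + 2·(0.4)·(-0.4)·Cov(X,Y)
= 0.16·0.04 + 0.16·0.28 + -0.32·0.02 = 0.0448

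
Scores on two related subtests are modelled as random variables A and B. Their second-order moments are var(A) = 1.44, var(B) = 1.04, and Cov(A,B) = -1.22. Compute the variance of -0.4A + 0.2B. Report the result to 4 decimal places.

var(-0.4A + 0.2B) = (-0.4)²·var(A) + (0.2)²·var(B) + 2·(-0.4)·(0.2)·Cov(A,B)
= 0.16·1.44 + 0.04·1.04 + -0.16·-1.22 = 0.4672

0.4672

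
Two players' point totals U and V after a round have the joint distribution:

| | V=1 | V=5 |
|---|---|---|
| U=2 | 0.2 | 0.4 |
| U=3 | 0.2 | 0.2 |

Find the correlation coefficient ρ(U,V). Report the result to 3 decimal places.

E[U] = 2.4,  E[V] = 3.4
E[UV] = 8
Cov(U,V) = E[UV] − E[U]E[V] = 8 − (2.4)(3.4) = -0.16
var(U) = 0.24,  var(V) = 3.84
ρ = -0.16 / √(0.24·3.84) ≈ -0.167

-0.167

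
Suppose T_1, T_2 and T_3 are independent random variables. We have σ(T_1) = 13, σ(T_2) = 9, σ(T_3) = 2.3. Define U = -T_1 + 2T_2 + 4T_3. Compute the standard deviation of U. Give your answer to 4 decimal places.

24.0341

var(T_1) = 169, var(T_2) = 81, var(T_3) = 5.29
By independence, var(U) = (-1)²var(T_1) + (2)²var(T_2) + (4)²var(T_3)
= (-1)²·169 + (2)²·81 + (4)²·5.29 = 577.64
σ(U) = √577.64 ≈ 24.0341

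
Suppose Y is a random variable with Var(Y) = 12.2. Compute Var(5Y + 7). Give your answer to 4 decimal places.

305.0000

Var(5Y + 7) = (5)²·Var(Y) = 25·12.2 = 305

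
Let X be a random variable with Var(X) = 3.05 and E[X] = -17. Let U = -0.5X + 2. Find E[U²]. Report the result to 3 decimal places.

E[-0.5X + 2] = -0.5·-17 + 2 = 10.5
Var(-0.5X + 2) = (-0.5)²·3.05 = 0.7625
E[U²] = Var(U) + (E[U])² = 0.7625 + (10.5)² = 111.0125

111.013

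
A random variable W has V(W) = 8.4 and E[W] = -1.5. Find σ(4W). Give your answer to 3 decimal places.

11.593

V(4W) = (4)²·8.4 = 134.4
σ(4W) = √134.4 ≈ 11.593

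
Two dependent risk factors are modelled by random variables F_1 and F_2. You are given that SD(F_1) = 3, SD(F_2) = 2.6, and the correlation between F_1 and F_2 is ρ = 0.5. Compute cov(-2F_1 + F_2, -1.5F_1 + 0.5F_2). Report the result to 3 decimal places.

20.630

V(F_1) = (3)² = 9;  V(F_2) = (2.6)² = 6.76
cov(F_1,F_2) = ρ·SD(F_1)·SD(F_2) = 0.5·3·2.6 = 3.9
cov(-2F_1 + F_2, -1.5F_1 + 0.5F_2) = (-2)(-1.5)V(F_1) + (1)(0.5)V(F_2) + [(-2)(0.5) + (1)(-1.5)]cov(F_1,F_2)
= 3·9 + 0.5·6.76 + -2.5·3.9 = 20.63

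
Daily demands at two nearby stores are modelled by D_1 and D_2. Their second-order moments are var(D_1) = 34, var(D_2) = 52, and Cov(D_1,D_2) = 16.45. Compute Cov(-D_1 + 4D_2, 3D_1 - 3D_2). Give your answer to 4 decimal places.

Cov(-D_1 + 4D_2, 3D_1 - 3D_2) = (-1)(3)var(D_1) + (4)(-3)var(D_2) + [(-1)(-3) + (4)(3)]Cov(D_1,D_2)
= -3·34 + -12·52 + 15·16.45 = -479.25

-479.2500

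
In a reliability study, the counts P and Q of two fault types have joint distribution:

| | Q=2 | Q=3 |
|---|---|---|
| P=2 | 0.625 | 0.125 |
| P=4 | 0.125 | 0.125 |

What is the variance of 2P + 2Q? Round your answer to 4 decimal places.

E[P] = 2.5,  E[Q] = 2.25,  E[PQ] = 5.75
V(P) = 7 − (2.5)² = 0.75;  V(Q) = 5.25 − (2.25)² = 0.1875
Cov(P,Q) = 5.75 − (2.5)(2.25) = 0.125
V(2P + 2Q) = (2)²·0.75 + (2)²·0.1875 + 2·(2)·(2)·0.125 = 4.75

4.7500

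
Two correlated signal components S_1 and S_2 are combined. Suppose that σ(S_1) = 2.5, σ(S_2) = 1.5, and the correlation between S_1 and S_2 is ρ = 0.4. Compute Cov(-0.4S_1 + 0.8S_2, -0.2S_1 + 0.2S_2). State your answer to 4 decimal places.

Var(S_1) = (2.5)² = 6.25;  Var(S_2) = (1.5)² = 2.25
Cov(S_1,S_2) = ρ·σ(S_1)·σ(S_2) = 0.4·2.5·1.5 = 1.5
Cov(-0.4S_1 + 0.8S_2, -0.2S_1 + 0.2S_2) = (-0.4)(-0.2)Var(S_1) + (0.8)(0.2)Var(S_2) + [(-0.4)(0.2) + (0.8)(-0.2)]Cov(S_1,S_2)
= 0.08·6.25 + 0.16·2.25 + -0.24·1.5 = 0.5

0.5000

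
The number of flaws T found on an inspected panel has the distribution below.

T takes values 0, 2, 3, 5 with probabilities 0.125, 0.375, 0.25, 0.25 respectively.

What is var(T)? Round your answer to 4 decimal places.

E[T] = (0)(0.125) + (2)(0.375) + (3)(0.25) + (5)(0.25) = 2.75
E[T²] = (0)²(0.125) + (2)²(0.375) + (3)²(0.25) + (5)²(0.25) = 10
var(T) = E[T²] − (E[T])² = 10 − (2.75)² = 2.4375

2.4375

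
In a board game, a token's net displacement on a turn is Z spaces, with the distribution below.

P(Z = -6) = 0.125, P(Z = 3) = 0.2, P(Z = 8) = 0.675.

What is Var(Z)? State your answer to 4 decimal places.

E[Z] = (-6)(0.125) + (3)(0.2) + (8)(0.675) = 5.25
E[Z²] = (-6)²(0.125) + (3)²(0.2) + (8)²(0.675) = 49.5
Var(Z) = E[Z²] − (E[Z])² = 49.5 − (5.25)² = 21.9375

21.9375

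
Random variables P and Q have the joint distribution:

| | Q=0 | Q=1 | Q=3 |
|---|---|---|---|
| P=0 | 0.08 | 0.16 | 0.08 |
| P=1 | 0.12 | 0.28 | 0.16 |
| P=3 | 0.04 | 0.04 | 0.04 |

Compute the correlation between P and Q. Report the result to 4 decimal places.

E[P] = 0.92,  E[Q] = 1.32
E[PQ] = 1.24
cov(P,Q) = E[PQ] − E[P]E[Q] = 1.24 − (0.92)(1.32) = 0.0256
V(P) = 0.7936,  V(Q) = 1.2576
ρ = 0.0256 / √(0.7936·1.2576) ≈ 0.0256

0.0256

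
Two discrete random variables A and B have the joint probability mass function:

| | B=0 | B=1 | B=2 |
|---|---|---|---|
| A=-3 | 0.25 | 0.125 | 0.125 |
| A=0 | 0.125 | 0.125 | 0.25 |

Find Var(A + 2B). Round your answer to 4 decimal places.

6.7500

E[A] = -1.5,  E[B] = 1,  E[AB] = -1.125
Var(A) = 4.5 − (-1.5)² = 2.25;  Var(B) = 1.75 − (1)² = 0.75
Cov(A,B) = -1.125 − (-1.5)(1) = 0.375
Var(A + 2B) = (1)²·2.25 + (2)²·0.75 + 2·(1)·(2)·0.375 = 6.75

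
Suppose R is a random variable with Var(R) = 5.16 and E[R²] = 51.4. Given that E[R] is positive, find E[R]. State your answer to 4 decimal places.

6.8000

(E[R])² = E[R²] − Var(R) = 51.4 − 5.16 = 46.24
E[R] = √46.24 = 6.8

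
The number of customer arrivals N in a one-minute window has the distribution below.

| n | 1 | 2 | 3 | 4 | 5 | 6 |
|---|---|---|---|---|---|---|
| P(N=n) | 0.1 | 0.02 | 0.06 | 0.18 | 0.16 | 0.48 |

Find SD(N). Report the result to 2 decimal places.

1.61

E[N] = (1)(0.1) + (2)(0.02) + (3)(0.06) + (4)(0.18) + (5)(0.16) + (6)(0.48) = 4.72
E[N²] = (1)²(0.1) + (2)²(0.02) + (3)²(0.06) + (4)²(0.18) + (5)²(0.16) + (6)²(0.48) = 24.88
var(N) = E[N²] − (E[N])² = 24.88 − (4.72)² = 2.6016
SD(N) = √2.6016 ≈ 1.61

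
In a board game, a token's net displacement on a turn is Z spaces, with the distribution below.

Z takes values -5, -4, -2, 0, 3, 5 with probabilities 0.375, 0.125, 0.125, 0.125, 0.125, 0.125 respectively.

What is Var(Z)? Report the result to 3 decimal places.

E[Z] = (-5)(0.375) + (-4)(0.125) + (-2)(0.125) + (0)(0.125) + (3)(0.125) + (5)(0.125) = -1.625
E[Z²] = (-5)²(0.375) + (-4)²(0.125) + (-2)²(0.125) + (0)²(0.125) + (3)²(0.125) + (5)²(0.125) = 16.125
Var(Z) = E[Z²] − (E[Z])² = 16.125 − (-1.625)² = 13.484375

13.484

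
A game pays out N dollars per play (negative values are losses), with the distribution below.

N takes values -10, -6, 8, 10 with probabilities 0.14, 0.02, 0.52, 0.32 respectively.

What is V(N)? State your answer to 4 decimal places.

45.8944

E[N] = (-10)(0.14) + (-6)(0.02) + (8)(0.52) + (10)(0.32) = 5.84
E[N²] = (-10)²(0.14) + (-6)²(0.02) + (8)²(0.52) + (10)²(0.32) = 80
V(N) = E[N²] − (E[N])² = 80 − (5.84)² = 45.8944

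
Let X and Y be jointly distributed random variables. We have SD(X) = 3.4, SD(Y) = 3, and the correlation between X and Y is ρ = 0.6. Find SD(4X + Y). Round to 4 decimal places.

15.5859

Var(X) = (3.4)² = 11.56;  Var(Y) = (3)² = 9
Cov(X,Y) = ρ·SD(X)·SD(Y) = 0.6·3.4·3 = 6.12
Var(4X + Y) = (4)²·Var(X) + (1)²·Var(Y) + 2·(4)·(1)·Cov(X,Y)
= 16·11.56 + 1·9 + 8·6.12 = 242.92
SD(4X + Y) = √242.92 ≈ 15.5859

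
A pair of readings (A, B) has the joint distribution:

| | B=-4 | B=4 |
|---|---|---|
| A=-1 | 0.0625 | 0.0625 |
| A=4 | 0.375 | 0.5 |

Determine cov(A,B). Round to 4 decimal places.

E[A] = 3.375,  E[B] = 0.5
E[AB] = 2
cov(A,B) = E[AB] − E[A]E[B] = 2 − (3.375)(0.5) = 0.3125

0.3125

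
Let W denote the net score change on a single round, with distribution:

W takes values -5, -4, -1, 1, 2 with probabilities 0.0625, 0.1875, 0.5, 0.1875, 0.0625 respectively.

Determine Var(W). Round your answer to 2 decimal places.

3.94

E[W] = (-5)(0.0625) + (-4)(0.1875) + (-1)(0.5) + (1)(0.1875) + (2)(0.0625) = -1.25
E[W²] = (-5)²(0.0625) + (-4)²(0.1875) + (-1)²(0.5) + (1)²(0.1875) + (2)²(0.0625) = 5.5
Var(W) = E[W²] − (E[W])² = 5.5 − (-1.25)² = 3.9375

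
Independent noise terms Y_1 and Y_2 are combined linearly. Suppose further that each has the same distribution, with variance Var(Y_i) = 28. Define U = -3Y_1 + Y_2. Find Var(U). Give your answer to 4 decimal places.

280.0000

By independence, Var(U) = (-3)²Var(Y_1) + (1)²Var(Y_2)
= (-3)²·28 + (1)²·28 = 280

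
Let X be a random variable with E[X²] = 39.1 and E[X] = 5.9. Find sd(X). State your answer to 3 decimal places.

2.071

Var(X) = 39.1 − (5.9)² = 4.29
sd(X) = √4.29 ≈ 2.071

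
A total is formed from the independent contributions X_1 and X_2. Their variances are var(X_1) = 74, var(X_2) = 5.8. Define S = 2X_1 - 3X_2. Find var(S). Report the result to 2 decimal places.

348.20

By independence, var(S) = (2)²var(X_1) + (-3)²var(X_2)
= (2)²·74 + (-3)²·5.8 = 348.2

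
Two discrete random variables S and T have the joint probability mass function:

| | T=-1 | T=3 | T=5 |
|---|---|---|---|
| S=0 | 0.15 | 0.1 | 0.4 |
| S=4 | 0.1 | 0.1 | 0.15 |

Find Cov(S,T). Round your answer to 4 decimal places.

E[S] = 1.4,  E[T] = 3.1
E[ST] = 3.8
Cov(S,T) = E[ST] − E[S]E[T] = 3.8 − (1.4)(3.1) = -0.54

-0.5400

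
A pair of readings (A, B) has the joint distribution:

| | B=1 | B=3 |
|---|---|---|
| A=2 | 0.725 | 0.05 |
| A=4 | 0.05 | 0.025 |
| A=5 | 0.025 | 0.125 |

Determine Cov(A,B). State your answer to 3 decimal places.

0.610

E[A] = 2.6,  E[B] = 1.4
E[AB] = 4.25
Cov(A,B) = E[AB] − E[A]E[B] = 4.25 − (2.6)(1.4) = 0.61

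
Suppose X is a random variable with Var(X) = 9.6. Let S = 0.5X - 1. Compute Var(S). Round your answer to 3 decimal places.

2.400

Var(0.5X - 1) = (0.5)²·Var(X) = 0.25·9.6 = 2.4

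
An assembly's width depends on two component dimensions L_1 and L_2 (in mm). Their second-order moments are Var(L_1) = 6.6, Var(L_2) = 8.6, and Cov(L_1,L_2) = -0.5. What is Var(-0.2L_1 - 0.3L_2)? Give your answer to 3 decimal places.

Var(-0.2L_1 - 0.3L_2) = (-0.2)²·Var(L_1) + (-0.3)²·Var(L_2) + 2·(-0.2)·(-0.3)·Cov(L_1,L_2)
= 0.04·6.6 + 0.09·8.6 + 0.12·-0.5 = 0.978

0.978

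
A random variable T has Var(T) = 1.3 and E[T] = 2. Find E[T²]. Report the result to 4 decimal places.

5.3000

E[T²] = Var(T) + (E[T])² = 1.3 + (2)² = 5.3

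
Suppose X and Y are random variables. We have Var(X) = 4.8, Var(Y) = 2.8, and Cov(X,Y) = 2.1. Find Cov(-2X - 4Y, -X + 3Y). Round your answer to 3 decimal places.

Cov(-2X - 4Y, -X + 3Y) = (-2)(-1)Var(X) + (-4)(3)Var(Y) + [(-2)(3) + (-4)(-1)]Cov(X,Y)
= 2·4.8 + -12·2.8 + -2·2.1 = -28.2

-28.200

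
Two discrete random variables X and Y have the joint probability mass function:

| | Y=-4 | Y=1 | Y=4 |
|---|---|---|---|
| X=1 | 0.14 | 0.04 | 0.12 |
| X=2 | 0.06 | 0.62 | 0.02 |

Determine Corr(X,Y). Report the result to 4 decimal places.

E[X] = 1.7,  E[Y] = 0.42
E[XY] = 0.88
Cov(X,Y) = E[XY] − E[X]E[Y] = 0.88 − (1.7)(0.42) = 0.166
V(X) = 0.21,  V(Y) = 5.9236
ρ = 0.166 / √(0.21·5.9236) ≈ 0.1488

0.1488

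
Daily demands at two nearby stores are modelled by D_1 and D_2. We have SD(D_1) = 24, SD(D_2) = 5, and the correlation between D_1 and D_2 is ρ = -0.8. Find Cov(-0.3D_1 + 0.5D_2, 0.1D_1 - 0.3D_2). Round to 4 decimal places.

-34.4700

Var(D_1) = (24)² = 576;  Var(D_2) = (5)² = 25
Cov(D_1,D_2) = ρ·SD(D_1)·SD(D_2) = -0.8·24·5 = -96
Cov(-0.3D_1 + 0.5D_2, 0.1D_1 - 0.3D_2) = (-0.3)(0.1)Var(D_1) + (0.5)(-0.3)Var(D_2) + [(-0.3)(-0.3) + (0.5)(0.1)]Cov(D_1,D_2)
= -0.03·576 + -0.15·25 + 0.14·-96 = -34.47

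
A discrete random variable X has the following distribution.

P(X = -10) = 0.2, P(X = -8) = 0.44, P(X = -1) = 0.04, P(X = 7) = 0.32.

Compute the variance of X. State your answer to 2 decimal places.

E[X] = (-10)(0.2) + (-8)(0.44) + (-1)(0.04) + (7)(0.32) = -3.32
E[X²] = (-10)²(0.2) + (-8)²(0.44) + (-1)²(0.04) + (7)²(0.32) = 63.88
Var(X) = E[X²] − (E[X])² = 63.88 − (-3.32)² = 52.8576

52.86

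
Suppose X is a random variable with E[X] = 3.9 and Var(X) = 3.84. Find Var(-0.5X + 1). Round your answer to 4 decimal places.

0.9600

Var(-0.5X + 1) = (-0.5)²·Var(X) = 0.25·3.84 = 0.96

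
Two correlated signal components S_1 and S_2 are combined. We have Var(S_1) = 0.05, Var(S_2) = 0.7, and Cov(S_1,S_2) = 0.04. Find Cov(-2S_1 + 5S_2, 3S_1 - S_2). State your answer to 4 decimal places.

-3.1200

Cov(-2S_1 + 5S_2, 3S_1 - S_2) = (-2)(3)Var(S_1) + (5)(-1)Var(S_2) + [(-2)(-1) + (5)(3)]Cov(S_1,S_2)
= -6·0.05 + -5·0.7 + 17·0.04 = -3.12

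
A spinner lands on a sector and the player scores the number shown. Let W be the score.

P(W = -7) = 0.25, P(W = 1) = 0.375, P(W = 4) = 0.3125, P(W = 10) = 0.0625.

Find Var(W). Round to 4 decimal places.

23.6250

E[W] = (-7)(0.25) + (1)(0.375) + (4)(0.3125) + (10)(0.0625) = 0.5
E[W²] = (-7)²(0.25) + (1)²(0.375) + (4)²(0.3125) + (10)²(0.0625) = 23.875
Var(W) = E[W²] − (E[W])² = 23.875 − (0.5)² = 23.625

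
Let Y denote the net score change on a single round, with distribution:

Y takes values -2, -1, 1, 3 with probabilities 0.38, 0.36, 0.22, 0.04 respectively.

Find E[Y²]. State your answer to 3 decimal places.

E[Y²] = (-2)²(0.38) + (-1)²(0.36) + (1)²(0.22) + (3)²(0.04) = 2.46

2.460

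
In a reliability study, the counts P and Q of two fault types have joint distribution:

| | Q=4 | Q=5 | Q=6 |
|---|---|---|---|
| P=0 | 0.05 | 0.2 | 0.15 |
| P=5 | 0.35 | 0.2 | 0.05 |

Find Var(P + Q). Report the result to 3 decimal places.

4.760

E[P] = 3,  E[Q] = 4.8,  E[PQ] = 13.5
Var(P) = 15 − (3)² = 6;  Var(Q) = 23.6 − (4.8)² = 0.56
cov(P,Q) = 13.5 − (3)(4.8) = -0.9
Var(P + Q) = (1)²·6 + (1)²·0.56 + 2·(1)·(1)·-0.9 = 4.76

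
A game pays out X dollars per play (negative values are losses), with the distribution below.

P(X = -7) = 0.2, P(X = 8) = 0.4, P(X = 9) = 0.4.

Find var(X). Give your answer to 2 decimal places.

E[X] = (-7)(0.2) + (8)(0.4) + (9)(0.4) = 5.4
E[X²] = (-7)²(0.2) + (8)²(0.4) + (9)²(0.4) = 67.8
var(X) = E[X²] − (E[X])² = 67.8 − (5.4)² = 38.64

38.64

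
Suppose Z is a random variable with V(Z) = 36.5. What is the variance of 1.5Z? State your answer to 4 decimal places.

82.1250

V(1.5Z) = (1.5)²·V(Z) = 2.25·36.5 = 82.125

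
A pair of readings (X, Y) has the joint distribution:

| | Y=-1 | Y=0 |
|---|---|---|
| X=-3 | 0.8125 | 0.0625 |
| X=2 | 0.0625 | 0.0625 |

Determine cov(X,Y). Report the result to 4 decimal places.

E[X] = -2.375,  E[Y] = -0.875
E[XY] = 2.3125
cov(X,Y) = E[XY] − E[X]E[Y] = 2.3125 − (-2.375)(-0.875) = 0.234375

0.2344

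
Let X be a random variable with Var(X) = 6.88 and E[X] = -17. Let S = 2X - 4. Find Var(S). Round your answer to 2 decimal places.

27.52

Var(2X - 4) = (2)²·Var(X) = 4·6.88 = 27.52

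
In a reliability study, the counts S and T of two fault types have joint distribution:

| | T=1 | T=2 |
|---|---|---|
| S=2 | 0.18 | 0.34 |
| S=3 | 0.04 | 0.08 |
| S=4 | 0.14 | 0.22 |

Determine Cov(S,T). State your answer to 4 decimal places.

E[S] = 2.84,  E[T] = 1.64
E[ST] = 4.64
Cov(S,T) = E[ST] − E[S]E[T] = 4.64 − (2.84)(1.64) = -0.0176

-0.0176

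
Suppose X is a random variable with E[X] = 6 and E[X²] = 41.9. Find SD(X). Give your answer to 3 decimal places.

var(X) = 41.9 − (6)² = 5.9
SD(X) = √5.9 ≈ 2.429

2.429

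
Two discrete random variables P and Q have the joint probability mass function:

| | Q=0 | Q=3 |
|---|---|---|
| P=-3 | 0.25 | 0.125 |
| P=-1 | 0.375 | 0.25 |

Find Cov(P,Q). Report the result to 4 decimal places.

E[P] = -1.75,  E[Q] = 1.125
E[PQ] = -1.875
Cov(P,Q) = E[PQ] − E[P]E[Q] = -1.875 − (-1.75)(1.125) = 0.09375

0.0938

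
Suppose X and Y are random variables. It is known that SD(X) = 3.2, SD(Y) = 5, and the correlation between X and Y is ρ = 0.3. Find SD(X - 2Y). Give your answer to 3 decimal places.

9.541

V(X) = (3.2)² = 10.24;  V(Y) = (5)² = 25
Cov(X,Y) = ρ·SD(X)·SD(Y) = 0.3·3.2·5 = 4.8
V(X - 2Y) = (1)²·V(X) + (-2)²·V(Y) + 2·(1)·(-2)·Cov(X,Y)
= 1·10.24 + 4·25 + -4·4.8 = 91.04
SD(X - 2Y) = √91.04 ≈ 9.541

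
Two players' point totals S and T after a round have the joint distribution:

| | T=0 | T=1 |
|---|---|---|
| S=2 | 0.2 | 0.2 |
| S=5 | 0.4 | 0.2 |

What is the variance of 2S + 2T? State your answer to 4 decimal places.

8.6400

E[S] = 3.8,  E[T] = 0.4,  E[ST] = 1.4
var(S) = 16.6 − (3.8)² = 2.16;  var(T) = 0.4 − (0.4)² = 0.24
cov(S,T) = 1.4 − (3.8)(0.4) = -0.12
var(2S + 2T) = (2)²·2.16 + (2)²·0.24 + 2·(2)·(2)·-0.12 = 8.64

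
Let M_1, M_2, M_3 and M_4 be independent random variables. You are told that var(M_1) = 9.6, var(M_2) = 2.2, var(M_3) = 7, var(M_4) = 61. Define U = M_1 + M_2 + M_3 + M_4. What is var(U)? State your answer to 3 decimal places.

By independence, var(U) = (1)²var(M_1) + (1)²var(M_2) + (1)²var(M_3) + (1)²var(M_4)
= (1)²·9.6 + (1)²·2.2 + (1)²·7 + (1)²·61 = 79.8

79.800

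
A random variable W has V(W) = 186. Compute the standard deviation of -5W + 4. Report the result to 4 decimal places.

68.1909

V(-5W + 4) = (-5)²·186 = 4650
σ(-5W + 4) = √4650 ≈ 68.1909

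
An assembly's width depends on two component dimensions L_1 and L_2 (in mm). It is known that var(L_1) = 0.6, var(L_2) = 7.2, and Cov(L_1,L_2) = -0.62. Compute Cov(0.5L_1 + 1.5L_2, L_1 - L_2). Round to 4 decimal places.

Cov(0.5L_1 + 1.5L_2, L_1 - L_2) = (0.5)(1)var(L_1) + (1.5)(-1)var(L_2) + [(0.5)(-1) + (1.5)(1)]Cov(L_1,L_2)
= 0.5·0.6 + -1.5·7.2 + 1·-0.62 = -11.12

-11.1200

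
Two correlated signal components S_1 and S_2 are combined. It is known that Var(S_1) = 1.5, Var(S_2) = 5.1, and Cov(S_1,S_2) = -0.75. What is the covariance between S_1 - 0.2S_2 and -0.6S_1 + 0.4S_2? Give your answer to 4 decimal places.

Cov(S_1 - 0.2S_2, -0.6S_1 + 0.4S_2) = (1)(-0.6)Var(S_1) + (-0.2)(0.4)Var(S_2) + [(1)(0.4) + (-0.2)(-0.6)]Cov(S_1,S_2)
= -0.6·1.5 + -0.08·5.1 + 0.52·-0.75 = -1.698

-1.6980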